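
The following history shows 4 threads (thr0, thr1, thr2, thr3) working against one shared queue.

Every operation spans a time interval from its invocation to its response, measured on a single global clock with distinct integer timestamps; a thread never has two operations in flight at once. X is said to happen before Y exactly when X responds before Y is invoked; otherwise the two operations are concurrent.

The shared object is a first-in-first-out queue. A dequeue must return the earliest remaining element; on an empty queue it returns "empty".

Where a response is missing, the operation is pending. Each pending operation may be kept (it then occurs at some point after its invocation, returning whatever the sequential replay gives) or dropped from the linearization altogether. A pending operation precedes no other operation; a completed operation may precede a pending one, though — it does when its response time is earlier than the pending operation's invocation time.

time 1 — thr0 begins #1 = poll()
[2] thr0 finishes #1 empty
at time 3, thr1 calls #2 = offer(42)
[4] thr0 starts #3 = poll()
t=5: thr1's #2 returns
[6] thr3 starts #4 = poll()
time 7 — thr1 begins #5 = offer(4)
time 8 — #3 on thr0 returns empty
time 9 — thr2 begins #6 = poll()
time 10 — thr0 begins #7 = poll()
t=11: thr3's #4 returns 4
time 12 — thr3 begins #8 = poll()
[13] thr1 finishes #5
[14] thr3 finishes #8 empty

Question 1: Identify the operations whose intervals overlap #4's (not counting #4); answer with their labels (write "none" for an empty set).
#4 spans [6,11]: anything still running between times 6 and 11 counts as concurrent
#1 [1,2]: before
#2 [3,5]: before
#3 [4,8]: concurrent
#5 [7,13]: concurrent
#6 [9,…): concurrent
#7 [10,…): concurrent
#8 [12,14]: after

#3, #5, #6, #7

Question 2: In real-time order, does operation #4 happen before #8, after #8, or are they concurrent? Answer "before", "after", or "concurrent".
#4 spans [6,11], #8 spans [12,14]
resp(#4)=11 < inv(#8)=12

before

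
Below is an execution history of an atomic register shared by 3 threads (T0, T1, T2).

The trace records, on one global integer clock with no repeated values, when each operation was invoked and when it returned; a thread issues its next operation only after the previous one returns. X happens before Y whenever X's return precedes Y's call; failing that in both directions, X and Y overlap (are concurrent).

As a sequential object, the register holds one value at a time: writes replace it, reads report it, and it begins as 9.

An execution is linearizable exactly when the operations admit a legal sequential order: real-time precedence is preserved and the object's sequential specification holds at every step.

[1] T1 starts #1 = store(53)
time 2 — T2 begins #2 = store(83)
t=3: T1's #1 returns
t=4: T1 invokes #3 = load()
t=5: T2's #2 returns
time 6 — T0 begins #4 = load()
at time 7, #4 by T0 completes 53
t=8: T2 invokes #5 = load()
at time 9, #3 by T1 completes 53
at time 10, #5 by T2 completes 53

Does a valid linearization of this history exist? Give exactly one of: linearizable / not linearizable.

linearizable

a witness: #2, #1, #3, #4, #5
1. #2 store(83), leaving value 83
2. #1 store(53), leaving value 53
3. #3 load() → 53, leaving value 53
4. #4 load() → 53, leaving value 53
5. #5 load() → 53, leaving value 53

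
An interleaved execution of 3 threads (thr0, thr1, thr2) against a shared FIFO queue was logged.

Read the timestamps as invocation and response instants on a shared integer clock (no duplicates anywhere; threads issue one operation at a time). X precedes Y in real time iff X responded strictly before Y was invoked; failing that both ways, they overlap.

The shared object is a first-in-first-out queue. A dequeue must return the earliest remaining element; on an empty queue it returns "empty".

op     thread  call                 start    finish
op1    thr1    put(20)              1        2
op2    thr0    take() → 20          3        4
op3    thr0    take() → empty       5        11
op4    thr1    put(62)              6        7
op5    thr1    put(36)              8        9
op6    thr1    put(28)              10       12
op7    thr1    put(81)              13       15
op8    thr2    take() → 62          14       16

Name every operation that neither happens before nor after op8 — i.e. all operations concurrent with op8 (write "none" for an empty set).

op8 spans [14,16]: anything still running between times 14 and 16 counts as concurrent
op1 [1,2]: before
op2 [3,4]: before
op3 [5,11]: before
op4 [6,7]: before
op5 [8,9]: before
op6 [10,12]: before
op7 [13,15]: concurrent

op7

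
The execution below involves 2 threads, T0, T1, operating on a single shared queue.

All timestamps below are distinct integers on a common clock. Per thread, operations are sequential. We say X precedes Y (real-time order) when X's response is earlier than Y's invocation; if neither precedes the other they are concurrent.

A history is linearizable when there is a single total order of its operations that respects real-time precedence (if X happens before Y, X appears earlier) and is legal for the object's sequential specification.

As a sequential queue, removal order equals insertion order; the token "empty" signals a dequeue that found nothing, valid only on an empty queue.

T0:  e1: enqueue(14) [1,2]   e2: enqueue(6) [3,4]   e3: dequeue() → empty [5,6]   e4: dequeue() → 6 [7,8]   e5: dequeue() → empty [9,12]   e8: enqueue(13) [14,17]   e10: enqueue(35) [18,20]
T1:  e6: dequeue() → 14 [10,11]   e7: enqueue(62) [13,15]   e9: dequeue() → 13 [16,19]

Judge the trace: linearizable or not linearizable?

through event 5 a valid linearization exists; event 6 (e3 responding at time 6) ends that
exhaustive check: the 3 completed queue ops admit one real-time order; illegal
take e1, e2, e3: step 3 already fails, because e3 dequeue() → empty cannot occur there

not linearizable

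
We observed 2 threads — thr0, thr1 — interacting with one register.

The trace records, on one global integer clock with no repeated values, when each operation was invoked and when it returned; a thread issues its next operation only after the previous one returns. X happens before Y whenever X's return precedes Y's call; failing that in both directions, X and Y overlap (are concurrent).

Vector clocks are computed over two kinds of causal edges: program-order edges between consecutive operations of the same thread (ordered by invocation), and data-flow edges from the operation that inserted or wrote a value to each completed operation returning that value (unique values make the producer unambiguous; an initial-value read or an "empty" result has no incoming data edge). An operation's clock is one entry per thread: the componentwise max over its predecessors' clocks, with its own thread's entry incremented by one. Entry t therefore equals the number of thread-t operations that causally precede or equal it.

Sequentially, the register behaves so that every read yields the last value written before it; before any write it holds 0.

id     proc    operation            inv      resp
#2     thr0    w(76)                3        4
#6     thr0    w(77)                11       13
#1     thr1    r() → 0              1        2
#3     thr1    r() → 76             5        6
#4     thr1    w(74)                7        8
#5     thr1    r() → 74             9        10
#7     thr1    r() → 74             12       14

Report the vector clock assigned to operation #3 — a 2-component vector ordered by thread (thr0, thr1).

#1, invoked 1, has no incoming edges; only thr1's bump applies → (0, 1)
#2, invoked 3, has no incoming edges; only thr0's bump applies → (1, 0)
#6 (invocation 11): componentwise max over VC(#2)=(1, 0), +1 at thr0, giving (2, 0)
#3 (invocation 5): componentwise max over VC(#1)=(0, 1), VC(#2)=(1, 0), +1 at thr1, giving (1, 2)
#4 (invocation 7): componentwise max over VC(#3)=(1, 2), +1 at thr1, giving (1, 3)
#5 (invocation 9): componentwise max over VC(#4)=(1, 3), +1 at thr1, giving (1, 4)
#7 (invocation 12): componentwise max over VC(#4)=(1, 3), VC(#5)=(1, 4), +1 at thr1, giving (1, 5)
target: VC(#3) = (1, 2)

(1, 2)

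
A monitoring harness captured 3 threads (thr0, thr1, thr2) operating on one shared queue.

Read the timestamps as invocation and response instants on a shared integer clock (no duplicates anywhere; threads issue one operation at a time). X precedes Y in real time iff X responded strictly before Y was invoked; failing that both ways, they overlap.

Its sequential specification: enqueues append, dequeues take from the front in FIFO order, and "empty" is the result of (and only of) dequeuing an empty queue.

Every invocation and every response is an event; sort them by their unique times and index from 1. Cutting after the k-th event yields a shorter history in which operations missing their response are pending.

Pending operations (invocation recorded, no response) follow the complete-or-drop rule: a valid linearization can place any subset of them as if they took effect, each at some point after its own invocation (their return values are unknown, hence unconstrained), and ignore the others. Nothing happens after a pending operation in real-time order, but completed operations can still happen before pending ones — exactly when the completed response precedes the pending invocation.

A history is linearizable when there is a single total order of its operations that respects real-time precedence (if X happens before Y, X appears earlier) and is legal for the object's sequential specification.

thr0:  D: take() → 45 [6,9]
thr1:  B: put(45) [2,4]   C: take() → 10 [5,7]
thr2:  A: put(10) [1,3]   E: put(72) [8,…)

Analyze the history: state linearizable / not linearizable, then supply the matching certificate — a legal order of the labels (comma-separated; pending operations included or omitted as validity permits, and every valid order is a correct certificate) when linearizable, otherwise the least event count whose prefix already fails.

step 1: A put(10) — queue <10>
step 2: B put(45) — queue <10,45>
step 3: C take() → 10 — queue <45>
step 4: D take() → 45 — queue <>

linearizable — witness: A, B, C, D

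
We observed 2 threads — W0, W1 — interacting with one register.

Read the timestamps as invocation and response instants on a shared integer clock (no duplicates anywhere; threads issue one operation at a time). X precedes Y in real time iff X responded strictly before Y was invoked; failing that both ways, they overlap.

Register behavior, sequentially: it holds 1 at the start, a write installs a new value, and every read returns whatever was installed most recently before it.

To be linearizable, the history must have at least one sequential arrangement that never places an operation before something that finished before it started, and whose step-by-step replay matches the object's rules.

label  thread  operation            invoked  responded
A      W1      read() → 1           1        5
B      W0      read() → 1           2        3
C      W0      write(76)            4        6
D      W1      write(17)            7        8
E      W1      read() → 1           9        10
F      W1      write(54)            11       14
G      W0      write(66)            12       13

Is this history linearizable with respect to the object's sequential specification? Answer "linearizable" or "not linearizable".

not linearizable

through event 9 a valid linearization exists; event 10 (E responding at time 10) ends that
3 orders of the 5 completed register ops respect real time; none is legal
sample order A, B, C, D, E stalls at step 5 — E read() → 1 has no legal effect
sample order B, A, C, D, E stalls at step 5 — E read() → 1 has no legal effect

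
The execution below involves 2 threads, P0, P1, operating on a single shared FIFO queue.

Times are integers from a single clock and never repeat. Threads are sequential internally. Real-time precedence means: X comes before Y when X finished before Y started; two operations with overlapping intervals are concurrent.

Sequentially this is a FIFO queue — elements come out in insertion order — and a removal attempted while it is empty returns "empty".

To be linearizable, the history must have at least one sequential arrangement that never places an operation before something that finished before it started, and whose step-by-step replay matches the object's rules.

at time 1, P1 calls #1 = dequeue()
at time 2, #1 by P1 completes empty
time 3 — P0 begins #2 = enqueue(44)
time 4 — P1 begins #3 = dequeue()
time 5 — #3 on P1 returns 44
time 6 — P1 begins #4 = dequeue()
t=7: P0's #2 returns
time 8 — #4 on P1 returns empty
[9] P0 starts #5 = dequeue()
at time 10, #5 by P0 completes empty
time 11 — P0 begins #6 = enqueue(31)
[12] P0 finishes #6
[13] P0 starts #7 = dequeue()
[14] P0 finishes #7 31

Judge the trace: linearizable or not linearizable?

linearizable

a witness: #1, #2, #3, #4, #5, #6, #7
1. #1 dequeue() → empty, leaving queue <>
2. #2 enqueue(44), leaving queue <44>
3. #3 dequeue() → 44, leaving queue <>
4. #4 dequeue() → empty, leaving queue <>
5. #5 dequeue() → empty, leaving queue <>
6. #6 enqueue(31), leaving queue <31>
7. #7 dequeue() → 31, leaving queue <>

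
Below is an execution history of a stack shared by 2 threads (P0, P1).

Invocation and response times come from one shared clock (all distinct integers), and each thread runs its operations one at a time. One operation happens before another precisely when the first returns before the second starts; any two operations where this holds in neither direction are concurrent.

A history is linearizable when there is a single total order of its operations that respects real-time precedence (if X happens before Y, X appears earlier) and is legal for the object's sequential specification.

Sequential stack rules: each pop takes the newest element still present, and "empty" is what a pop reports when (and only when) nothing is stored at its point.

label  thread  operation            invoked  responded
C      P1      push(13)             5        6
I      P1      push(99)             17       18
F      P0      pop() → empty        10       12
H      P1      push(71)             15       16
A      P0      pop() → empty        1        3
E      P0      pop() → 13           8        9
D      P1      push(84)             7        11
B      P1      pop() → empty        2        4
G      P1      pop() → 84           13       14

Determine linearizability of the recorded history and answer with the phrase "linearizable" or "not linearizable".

linearizable

one valid linearization: A, B, C, E, F, D, G, H, I
after step 1 (A pop() → empty): stack <>
after step 2 (B pop() → empty): stack <>
after step 3 (C push(13)): stack <13>
after step 4 (E pop() → 13): stack <>
after step 5 (F pop() → empty): stack <>
after step 6 (D push(84)): stack <84>
after step 7 (G pop() → 84): stack <>
after step 8 (H push(71)): stack <71>
after step 9 (I push(99)): stack <71,99>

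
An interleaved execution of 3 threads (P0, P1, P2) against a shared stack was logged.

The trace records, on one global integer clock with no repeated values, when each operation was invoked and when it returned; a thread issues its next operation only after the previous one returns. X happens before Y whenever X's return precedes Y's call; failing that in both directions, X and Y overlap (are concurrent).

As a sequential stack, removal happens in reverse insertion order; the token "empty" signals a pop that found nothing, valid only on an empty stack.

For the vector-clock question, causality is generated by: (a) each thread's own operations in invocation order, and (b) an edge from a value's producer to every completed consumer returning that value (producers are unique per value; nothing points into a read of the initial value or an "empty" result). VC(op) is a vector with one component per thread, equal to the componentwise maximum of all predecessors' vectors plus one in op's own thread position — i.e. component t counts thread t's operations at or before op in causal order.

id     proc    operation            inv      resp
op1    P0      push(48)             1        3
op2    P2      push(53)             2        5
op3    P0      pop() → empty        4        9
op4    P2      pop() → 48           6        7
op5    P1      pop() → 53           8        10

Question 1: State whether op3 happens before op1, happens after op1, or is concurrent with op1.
after

op3 spans [4,9], op1 spans [1,3]
resp(op1)=3 < inv(op3)=4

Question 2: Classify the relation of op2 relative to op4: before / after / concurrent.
before

op2 spans [2,5], op4 spans [6,7]
resp(op2)=5 < inv(op4)=6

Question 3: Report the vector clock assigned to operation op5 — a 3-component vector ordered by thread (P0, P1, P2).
(0, 1, 1)

op2, invoked 2, has no incoming edges; only P2's bump applies → (0, 0, 1)
op1, invoked 1, has no incoming edges; only P0's bump applies → (1, 0, 0)
op5, invoked 8, takes VC(op2)=(0, 0, 1) under max, adds 1 for P1 → (0, 1, 1)
op3, invoked 4, takes VC(op1)=(1, 0, 0) under max, adds 1 for P0 → (2, 0, 0)
op4, invoked 6, takes VC(op1)=(1, 0, 0), VC(op2)=(0, 0, 1) under max, adds 1 for P2 → (1, 0, 2)
target: VC(op5) = (0, 1, 1)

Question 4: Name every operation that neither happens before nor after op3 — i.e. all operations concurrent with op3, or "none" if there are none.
op2, op4, op5

op3 spans [4,9]: anything still running between times 4 and 9 counts as concurrent
op1 [1,3]: before
op2 [2,5]: concurrent
op4 [6,7]: concurrent
op5 [8,10]: concurrent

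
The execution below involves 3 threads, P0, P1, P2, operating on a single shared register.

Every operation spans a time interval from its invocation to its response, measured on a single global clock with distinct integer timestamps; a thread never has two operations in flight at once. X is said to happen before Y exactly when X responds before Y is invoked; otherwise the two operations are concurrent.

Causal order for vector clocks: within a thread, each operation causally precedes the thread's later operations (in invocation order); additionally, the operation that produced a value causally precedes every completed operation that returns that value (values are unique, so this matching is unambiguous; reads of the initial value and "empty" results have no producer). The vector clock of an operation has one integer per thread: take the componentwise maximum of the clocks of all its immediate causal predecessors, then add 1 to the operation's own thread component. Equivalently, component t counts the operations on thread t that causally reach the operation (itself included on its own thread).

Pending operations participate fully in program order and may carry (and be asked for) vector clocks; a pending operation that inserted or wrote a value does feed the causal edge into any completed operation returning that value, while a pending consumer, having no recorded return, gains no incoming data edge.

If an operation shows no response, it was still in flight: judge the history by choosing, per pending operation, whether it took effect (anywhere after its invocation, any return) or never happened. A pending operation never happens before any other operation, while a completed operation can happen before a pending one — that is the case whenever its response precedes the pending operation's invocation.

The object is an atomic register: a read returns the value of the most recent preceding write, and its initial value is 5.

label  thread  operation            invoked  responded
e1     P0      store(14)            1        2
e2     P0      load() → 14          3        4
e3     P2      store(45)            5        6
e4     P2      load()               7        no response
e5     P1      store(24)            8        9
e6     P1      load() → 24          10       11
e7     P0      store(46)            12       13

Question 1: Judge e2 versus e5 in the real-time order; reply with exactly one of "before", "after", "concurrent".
before

e2 spans [3,4], e5 spans [8,9]
resp(e2)=4 < inv(e5)=8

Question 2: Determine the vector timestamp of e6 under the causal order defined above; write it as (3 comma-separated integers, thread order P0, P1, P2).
(0, 2, 0)

VC(e3, invoked at 5): no causal predecessors; +1 on P2 → (0, 0, 1)
VC(e5, invoked at 8): no causal predecessors; +1 on P1 → (0, 1, 0)
VC(e1, invoked at 1): no causal predecessors; +1 on P0 → (1, 0, 0)
invoked at 7, e4 merges VC(e3)=(0, 0, 1) and bumps P2's slot → (0, 0, 2)
invoked at 10, e6 merges VC(e5)=(0, 1, 0) and bumps P1's slot → (0, 2, 0)
invoked at 3, e2 merges VC(e1)=(1, 0, 0) and bumps P0's slot → (2, 0, 0)
invoked at 12, e7 merges VC(e2)=(2, 0, 0) and bumps P0's slot → (3, 0, 0)
target: VC(e6) = (0, 2, 0)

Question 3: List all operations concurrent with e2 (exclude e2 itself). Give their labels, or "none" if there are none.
none

overlap test against e2 [3,4]: concurrent iff the interval meets 3..4
e1 [1,2]: before
e3 [5,6]: after
e4 [7,…): after
e5 [8,9]: after
e6 [10,11]: after
e7 [12,13]: after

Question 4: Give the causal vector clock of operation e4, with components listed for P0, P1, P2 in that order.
(0, 0, 2)

root op e3, invoked 5: fresh clock plus P2's own tick → (0, 0, 1)
root op e5, invoked 8: fresh clock plus P1's own tick → (0, 1, 0)
root op e1, invoked 1: fresh clock plus P0's own tick → (1, 0, 0)
from VC(e3)=(0, 0, 1), e4 (invoked 7) maxes components and bumps P2 → (0, 0, 2)
from VC(e5)=(0, 1, 0), e6 (invoked 10) maxes components and bumps P1 → (0, 2, 0)
from VC(e1)=(1, 0, 0), e2 (invoked 3) maxes components and bumps P0 → (2, 0, 0)
from VC(e2)=(2, 0, 0), e7 (invoked 12) maxes components and bumps P0 → (3, 0, 0)
target: VC(e4) = (0, 0, 2)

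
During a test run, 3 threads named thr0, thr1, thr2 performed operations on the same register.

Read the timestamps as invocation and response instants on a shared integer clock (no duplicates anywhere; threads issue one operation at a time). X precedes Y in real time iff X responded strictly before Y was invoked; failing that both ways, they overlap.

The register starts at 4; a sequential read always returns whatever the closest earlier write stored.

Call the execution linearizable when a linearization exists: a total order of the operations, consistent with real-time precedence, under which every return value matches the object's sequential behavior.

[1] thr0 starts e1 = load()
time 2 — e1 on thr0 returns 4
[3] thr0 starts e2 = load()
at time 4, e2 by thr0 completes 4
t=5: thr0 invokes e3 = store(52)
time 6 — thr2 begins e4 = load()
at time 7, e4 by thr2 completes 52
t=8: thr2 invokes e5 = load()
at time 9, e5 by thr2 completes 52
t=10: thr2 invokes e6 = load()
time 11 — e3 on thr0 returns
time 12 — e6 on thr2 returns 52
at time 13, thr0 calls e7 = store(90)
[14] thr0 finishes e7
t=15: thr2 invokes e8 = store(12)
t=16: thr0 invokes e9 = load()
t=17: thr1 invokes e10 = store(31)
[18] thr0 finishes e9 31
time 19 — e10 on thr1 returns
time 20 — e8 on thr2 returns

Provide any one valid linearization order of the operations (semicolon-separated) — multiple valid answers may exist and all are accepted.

step 1: e1 load() → 4 — value 4
step 2: e2 load() → 4 — value 4
step 3: e3 store(52) — value 52
step 4: e4 load() → 52 — value 52
step 5: e5 load() → 52 — value 52
step 6: e6 load() → 52 — value 52
step 7: e7 store(90) — value 90
step 8: e8 store(12) — value 12
step 9: e10 store(31) — value 31
step 10: e9 load() → 31 — value 31

e1; e2; e3; e4; e5; e6; e7; e8; e10; e9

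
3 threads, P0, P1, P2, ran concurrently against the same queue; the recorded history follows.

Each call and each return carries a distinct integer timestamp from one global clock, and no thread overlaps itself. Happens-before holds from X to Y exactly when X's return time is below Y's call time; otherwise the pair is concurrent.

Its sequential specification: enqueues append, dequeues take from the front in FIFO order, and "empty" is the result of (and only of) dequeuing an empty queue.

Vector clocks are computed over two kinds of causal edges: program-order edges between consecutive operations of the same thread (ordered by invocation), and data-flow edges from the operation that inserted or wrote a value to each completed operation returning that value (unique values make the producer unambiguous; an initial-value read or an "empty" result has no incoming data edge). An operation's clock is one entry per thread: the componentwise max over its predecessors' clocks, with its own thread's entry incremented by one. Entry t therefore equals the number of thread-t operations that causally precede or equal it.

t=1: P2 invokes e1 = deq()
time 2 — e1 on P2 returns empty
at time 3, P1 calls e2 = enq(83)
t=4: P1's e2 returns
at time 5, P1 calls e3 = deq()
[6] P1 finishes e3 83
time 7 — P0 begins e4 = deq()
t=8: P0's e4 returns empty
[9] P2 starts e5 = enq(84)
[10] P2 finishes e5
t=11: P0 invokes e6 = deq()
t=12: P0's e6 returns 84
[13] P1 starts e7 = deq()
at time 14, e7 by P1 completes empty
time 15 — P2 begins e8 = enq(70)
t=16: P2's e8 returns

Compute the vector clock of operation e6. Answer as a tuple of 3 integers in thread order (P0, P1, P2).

(2, 0, 2)

e1 (invocation 1): nothing precedes it; P2's component alone gives (0, 0, 1)
e2 (invocation 3): nothing precedes it; P1's component alone gives (0, 1, 0)
e4 (invocation 7): nothing precedes it; P0's component alone gives (1, 0, 0)
merge at e5 (invoked 9): VC(e1)=(0, 0, 1), own-thread bump on P2 → (0, 0, 2)
merge at e3 (invoked 5): VC(e2)=(0, 1, 0), own-thread bump on P1 → (0, 2, 0)
merge at e8 (invoked 15): VC(e5)=(0, 0, 2), own-thread bump on P2 → (0, 0, 3)
merge at e7 (invoked 13): VC(e3)=(0, 2, 0), own-thread bump on P1 → (0, 3, 0)
merge at e6 (invoked 11): VC(e4)=(1, 0, 0), VC(e5)=(0, 0, 2), own-thread bump on P0 → (2, 0, 2)
target: VC(e6) = (2, 0, 2)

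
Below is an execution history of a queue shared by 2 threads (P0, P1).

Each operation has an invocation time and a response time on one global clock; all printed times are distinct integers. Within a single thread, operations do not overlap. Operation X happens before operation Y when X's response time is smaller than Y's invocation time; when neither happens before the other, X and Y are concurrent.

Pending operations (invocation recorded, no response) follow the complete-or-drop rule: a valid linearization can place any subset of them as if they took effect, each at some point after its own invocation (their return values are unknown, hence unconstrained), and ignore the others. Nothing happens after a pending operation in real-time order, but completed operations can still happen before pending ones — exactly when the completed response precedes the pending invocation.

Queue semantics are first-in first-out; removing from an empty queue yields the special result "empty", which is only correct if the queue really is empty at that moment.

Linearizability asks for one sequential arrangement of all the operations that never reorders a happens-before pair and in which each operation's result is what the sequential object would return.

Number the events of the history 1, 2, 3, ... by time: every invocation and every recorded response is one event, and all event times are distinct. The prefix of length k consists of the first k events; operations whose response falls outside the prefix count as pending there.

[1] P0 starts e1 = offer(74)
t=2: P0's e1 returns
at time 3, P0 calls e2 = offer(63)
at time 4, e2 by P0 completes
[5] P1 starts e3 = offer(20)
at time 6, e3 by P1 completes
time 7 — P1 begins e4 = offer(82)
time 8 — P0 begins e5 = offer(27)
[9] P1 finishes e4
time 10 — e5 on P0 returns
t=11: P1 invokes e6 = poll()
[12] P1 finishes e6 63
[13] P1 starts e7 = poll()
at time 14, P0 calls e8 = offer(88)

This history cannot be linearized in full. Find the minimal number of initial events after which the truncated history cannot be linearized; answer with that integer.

events 1..11 are linearizable; a witness order is e1, e2, e3, e4, e5:
after step 1 (e1 offer(74)): queue <74>
after step 2 (e2 offer(63)): queue <74,63>
after step 3 (e3 offer(20)): queue <74,63,20>
after step 4 (e4 offer(82)): queue <74,63,20,82>
after step 5 (e5 offer(27)): queue <74,63,20,82,27>
adding event 12 (e6 responds at 12) leaves no legal real-time order
for example e1, e2, e3, e4, e5, e6 fails at step 6: e6 poll() → 63 is not legal there
for example e1, e2, e3, e5, e4, e6 fails at step 6: e6 poll() → 63 is not legal there

12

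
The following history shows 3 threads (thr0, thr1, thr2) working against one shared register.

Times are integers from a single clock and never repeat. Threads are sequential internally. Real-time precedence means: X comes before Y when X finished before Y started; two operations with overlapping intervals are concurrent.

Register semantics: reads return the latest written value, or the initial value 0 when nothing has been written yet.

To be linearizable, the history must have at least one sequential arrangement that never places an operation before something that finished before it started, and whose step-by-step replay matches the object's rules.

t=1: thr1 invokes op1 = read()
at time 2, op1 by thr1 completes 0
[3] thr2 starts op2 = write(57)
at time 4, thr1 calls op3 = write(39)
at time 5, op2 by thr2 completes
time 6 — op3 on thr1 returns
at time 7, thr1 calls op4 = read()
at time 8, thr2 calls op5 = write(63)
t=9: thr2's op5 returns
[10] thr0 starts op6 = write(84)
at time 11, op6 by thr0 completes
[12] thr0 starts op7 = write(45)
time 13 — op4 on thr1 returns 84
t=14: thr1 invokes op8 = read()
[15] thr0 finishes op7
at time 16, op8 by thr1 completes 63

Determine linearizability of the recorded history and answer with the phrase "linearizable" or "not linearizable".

cut after 15 events: linearizable; cut after 16 events (op8 responds, time 16): not linearizable
no legal order exists: 14 real-time-consistent candidates over 8 completed register operations, all rejected
for example op1, op2, op3, op4, op5, op6, op7, op8 fails at step 4: op4 read() → 84 is not legal there
for example op1, op2, op3, op4, op5, op6, op8, op7 fails at step 4: op4 read() → 84 is not legal there

not linearizable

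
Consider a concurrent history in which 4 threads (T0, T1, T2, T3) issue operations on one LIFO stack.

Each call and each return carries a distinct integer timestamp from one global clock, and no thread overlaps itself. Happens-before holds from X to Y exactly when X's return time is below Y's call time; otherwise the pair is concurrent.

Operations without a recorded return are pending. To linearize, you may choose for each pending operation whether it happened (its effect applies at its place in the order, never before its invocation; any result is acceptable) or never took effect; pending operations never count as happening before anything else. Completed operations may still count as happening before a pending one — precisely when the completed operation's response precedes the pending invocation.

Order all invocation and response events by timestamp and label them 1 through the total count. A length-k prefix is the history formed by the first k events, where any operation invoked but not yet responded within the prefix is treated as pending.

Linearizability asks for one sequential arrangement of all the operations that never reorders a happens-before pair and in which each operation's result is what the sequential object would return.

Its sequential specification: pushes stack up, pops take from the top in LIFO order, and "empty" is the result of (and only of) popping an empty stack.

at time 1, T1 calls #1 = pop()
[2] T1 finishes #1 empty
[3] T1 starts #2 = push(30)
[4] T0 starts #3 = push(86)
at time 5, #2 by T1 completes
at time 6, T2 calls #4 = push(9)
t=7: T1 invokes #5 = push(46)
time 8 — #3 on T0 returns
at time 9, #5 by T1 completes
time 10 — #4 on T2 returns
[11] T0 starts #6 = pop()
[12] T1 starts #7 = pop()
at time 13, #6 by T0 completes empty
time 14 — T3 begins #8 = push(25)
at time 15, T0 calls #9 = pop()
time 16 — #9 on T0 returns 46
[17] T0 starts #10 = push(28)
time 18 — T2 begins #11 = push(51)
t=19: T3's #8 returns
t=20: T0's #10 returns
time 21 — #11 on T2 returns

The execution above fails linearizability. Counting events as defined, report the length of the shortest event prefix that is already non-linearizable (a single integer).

events 1..12 are linearizable, e.g. via #1, #2, #3, #4, #5:
after step 1 (#1 pop() → empty): stack <>
after step 2 (#2 push(30)): stack <30>
after step 3 (#3 push(86)): stack <30,86>
after step 4 (#4 push(9)): stack <30,86,9>
after step 5 (#5 push(46)): stack <30,86,9,46>
at event 13 (#6's time-13 response) nothing linearizes any more
include/drop combinations of the 1 pending operation (#7) were all tried; none helps
take #1, #2, #3, #4, #5, #6 (pending dropped): step 6 already fails, because #6 pop() → empty cannot occur there
take #1, #2, #3, #5, #4, #6 (pending dropped): step 6 already fails, because #6 pop() → empty cannot occur there

13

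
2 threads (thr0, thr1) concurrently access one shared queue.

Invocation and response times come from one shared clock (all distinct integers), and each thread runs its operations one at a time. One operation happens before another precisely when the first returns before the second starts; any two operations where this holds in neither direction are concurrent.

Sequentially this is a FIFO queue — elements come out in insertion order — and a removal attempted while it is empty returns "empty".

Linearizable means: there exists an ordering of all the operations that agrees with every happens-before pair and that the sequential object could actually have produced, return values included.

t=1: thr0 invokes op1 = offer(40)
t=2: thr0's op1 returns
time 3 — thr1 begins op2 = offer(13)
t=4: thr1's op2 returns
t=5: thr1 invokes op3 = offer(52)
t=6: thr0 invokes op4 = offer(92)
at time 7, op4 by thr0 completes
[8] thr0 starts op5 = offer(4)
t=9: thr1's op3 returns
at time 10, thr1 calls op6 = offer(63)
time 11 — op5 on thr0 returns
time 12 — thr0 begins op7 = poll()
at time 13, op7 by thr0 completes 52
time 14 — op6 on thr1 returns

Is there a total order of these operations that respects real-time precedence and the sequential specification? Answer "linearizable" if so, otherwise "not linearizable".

the violation lands at event 13, op7's response at time 13: events 1..12 linearize, events 1..13 do not
all 3 real-time-respecting orders fail — 6 completed queue operations, no legal replay
every completion of the 1 pending operation (op6) was checked; none linearizes
for example op1, op2, op3, op4, op5, op7 (pending dropped) fails at step 6: op7 poll() → 52 is not legal there
for example op1, op2, op4, op3, op5, op7 (pending dropped) fails at step 6: op7 poll() → 52 is not legal there

not linearizable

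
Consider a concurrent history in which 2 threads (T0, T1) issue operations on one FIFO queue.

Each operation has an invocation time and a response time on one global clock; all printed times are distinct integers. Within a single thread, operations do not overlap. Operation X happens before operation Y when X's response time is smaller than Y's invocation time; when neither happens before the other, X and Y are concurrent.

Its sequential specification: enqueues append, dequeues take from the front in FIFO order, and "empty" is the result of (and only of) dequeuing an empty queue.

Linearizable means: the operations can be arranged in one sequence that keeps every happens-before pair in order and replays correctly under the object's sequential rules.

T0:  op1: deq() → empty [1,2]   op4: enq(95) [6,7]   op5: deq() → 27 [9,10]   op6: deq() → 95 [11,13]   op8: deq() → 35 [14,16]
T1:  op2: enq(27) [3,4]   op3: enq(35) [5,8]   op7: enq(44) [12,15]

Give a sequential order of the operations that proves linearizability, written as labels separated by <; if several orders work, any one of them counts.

op1 < op2 < op4 < op3 < op5 < op6 < op7 < op8

step 1: op1 deq() → empty — queue <>
step 2: op2 enq(27) — queue <27>
step 3: op4 enq(95) — queue <27,95>
step 4: op3 enq(35) — queue <27,95,35>
step 5: op5 deq() → 27 — queue <95,35>
step 6: op6 deq() → 95 — queue <35>
step 7: op7 enq(44) — queue <35,44>
step 8: op8 deq() → 35 — queue <44>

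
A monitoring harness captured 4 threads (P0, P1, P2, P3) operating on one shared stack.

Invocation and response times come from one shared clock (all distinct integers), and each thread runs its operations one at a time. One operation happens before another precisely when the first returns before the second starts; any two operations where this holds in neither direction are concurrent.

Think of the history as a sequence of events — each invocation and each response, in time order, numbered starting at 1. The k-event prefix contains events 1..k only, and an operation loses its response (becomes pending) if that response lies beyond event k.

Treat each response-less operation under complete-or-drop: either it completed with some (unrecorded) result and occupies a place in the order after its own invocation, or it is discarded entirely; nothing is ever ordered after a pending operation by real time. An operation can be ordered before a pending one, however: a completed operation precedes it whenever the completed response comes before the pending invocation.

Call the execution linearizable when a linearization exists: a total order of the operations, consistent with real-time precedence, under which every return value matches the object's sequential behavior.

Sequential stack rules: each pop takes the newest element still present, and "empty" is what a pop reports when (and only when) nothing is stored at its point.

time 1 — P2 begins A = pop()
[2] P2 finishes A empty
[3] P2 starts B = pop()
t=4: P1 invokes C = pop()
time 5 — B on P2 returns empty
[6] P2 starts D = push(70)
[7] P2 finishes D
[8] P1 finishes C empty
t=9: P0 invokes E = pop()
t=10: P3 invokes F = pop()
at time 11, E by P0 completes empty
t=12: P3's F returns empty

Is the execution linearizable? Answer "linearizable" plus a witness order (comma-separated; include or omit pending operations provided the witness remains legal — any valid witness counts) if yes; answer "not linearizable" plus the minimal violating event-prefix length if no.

not linearizable — minimal violating prefix: 12 events

cut after 11 events: linearizable; cut after 12 events (F responds, time 12): not linearizable
no legal order exists: 6 real-time-consistent candidates over 6 completed stack operations, all rejected
for example A, B, C, D, E, F fails at step 5: E pop() → empty is not legal there
for example A, B, C, D, F, E fails at step 5: F pop() → empty is not legal there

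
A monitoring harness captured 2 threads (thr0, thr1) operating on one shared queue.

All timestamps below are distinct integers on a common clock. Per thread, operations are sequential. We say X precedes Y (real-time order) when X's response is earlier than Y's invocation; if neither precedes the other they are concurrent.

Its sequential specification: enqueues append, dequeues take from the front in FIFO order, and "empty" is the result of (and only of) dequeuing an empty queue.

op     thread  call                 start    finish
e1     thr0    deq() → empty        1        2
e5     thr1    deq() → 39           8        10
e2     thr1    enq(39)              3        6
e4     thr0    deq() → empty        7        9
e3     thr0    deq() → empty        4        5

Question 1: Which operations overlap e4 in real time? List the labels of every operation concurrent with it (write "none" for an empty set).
e4 spans [7,9]: anything still running between times 7 and 9 counts as concurrent
e1 [1,2]: before
e2 [3,6]: before
e3 [4,5]: before
e5 [8,10]: concurrent

e5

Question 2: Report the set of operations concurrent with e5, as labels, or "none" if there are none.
overlap test against e5 [8,10]: concurrent iff the interval meets 8..10
e1 [1,2]: before
e2 [3,6]: before
e3 [4,5]: before
e4 [7,9]: concurrent

e4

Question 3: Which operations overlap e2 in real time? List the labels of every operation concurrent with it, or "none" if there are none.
e2 runs from 3 to 6; window-overlapping ops are concurrent
e1 [1,2]: before
e3 [4,5]: concurrent
e4 [7,9]: after
e5 [8,10]: after

e3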